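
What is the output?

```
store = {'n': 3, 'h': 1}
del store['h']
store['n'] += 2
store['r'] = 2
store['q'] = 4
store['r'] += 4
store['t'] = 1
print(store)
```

{'n': 5, 'r': 6, 'q': 4, 't': 1}

del 'h' → {'n': 3}
store['n'] = 3+2 = 5 → {'n': 5}
store['r'] = 2 → {'n': 5, 'r': 2}
store['q'] = 4 → {'n': 5, 'r': 2, 'q': 4}
store['r'] = 2+4 = 6 → {'n': 5, 'r': 6, 'q': 4}
store['t'] = 1 → {'n': 5, 'r': 6, 'q': 4, 't': 1}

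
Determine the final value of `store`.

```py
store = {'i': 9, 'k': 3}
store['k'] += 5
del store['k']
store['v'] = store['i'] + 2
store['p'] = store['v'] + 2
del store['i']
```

{'v': 11, 'p': 13}

store['k'] = 3+5 = 8 → {'i': 9, 'k': 8}
del 'k' → {'i': 9}
store['v'] = store['i']+2 = 11 → {'i': 9, 'v': 11}
store['p'] = store['v']+2 = 13 → {'i': 9, 'v': 11, 'p': 13}
del 'i' → {'v': 11, 'p': 13}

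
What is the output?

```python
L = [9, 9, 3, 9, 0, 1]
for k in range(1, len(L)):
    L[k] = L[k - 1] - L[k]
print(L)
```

k=1: L[1] = 9-9 = 0 → [9, 0, 3, 9, 0, 1]
k=2: L[2] = 0-3 = -3 → [9, 0, -3, 9, 0, 1]
k=3: L[3] = (-3)-9 = -12 → [9, 0, -3, -12, 0, 1]
k=4: L[4] = (-12)-0 = -12 → [9, 0, -3, -12, -12, 1]
k=5: L[5] = (-12)-1 = -13 → [9, 0, -3, -12, -12, -13]

[9, 0, -3, -12, -12, -13]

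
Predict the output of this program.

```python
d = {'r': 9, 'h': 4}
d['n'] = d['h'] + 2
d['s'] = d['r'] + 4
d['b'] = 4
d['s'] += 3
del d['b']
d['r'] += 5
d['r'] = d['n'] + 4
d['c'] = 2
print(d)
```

d['n'] = d['h']+2 = 6 → {'r': 9, 'h': 4, 'n': 6}
d['s'] = d['r']+4 = 13 → {'r': 9, 'h': 4, 'n': 6, 's': 13}
d['b'] = 4 → {'r': 9, 'h': 4, 'n': 6, 's': 13, 'b': 4}
d['s'] = 13+3 = 16 → {'r': 9, 'h': 4, 'n': 6, 's': 16, 'b': 4}
del 'b' → {'r': 9, 'h': 4, 'n': 6, 's': 16}
d['r'] = 9+5 = 14 → {'r': 14, 'h': 4, 'n': 6, 's': 16}
d['r'] = d['n']+4 = 10 → {'r': 10, 'h': 4, 'n': 6, 's': 16}
d['c'] = 2 → {'r': 10, 'h': 4, 'n': 6, 's': 16, 'c': 2}

{'r': 10, 'h': 4, 'n': 6, 's': 16, 'c': 2}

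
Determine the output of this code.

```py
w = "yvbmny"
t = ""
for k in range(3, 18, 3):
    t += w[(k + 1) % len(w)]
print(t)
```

nvnvn

k=3: add w[4]='n' → 'n'
k=6: add w[1]='v' → 'nv'
k=9: add w[4]='n' → 'nvn'
k=12: add w[1]='v' → 'nvnv'
k=15: add w[4]='n' → 'nvnvn'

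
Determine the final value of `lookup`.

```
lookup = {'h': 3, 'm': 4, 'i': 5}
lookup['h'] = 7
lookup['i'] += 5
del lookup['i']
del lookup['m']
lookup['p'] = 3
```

{'h': 7, 'p': 3}

lookup['h'] = 7 → {'h': 7, 'm': 4, 'i': 5}
lookup['i'] = 5+5 = 10 → {'h': 7, 'm': 4, 'i': 10}
del 'i' → {'h': 7, 'm': 4}
del 'm' → {'h': 7}
lookup['p'] = 3 → {'h': 7, 'p': 3}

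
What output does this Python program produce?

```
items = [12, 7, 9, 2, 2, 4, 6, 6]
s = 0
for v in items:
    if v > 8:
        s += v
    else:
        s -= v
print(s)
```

-6

v=12: >8, s = 0+12 = 12
v=7: not >8, s = 12-7 = 5
v=9: >8, s = 5+9 = 14
v=2: not >8, s = 14-2 = 12
v=2: not >8, s = 12-2 = 10
v=4: not >8, s = 10-4 = 6
v=6: not >8, s = 6-6 = 0
v=6: not >8, s = 0-6 = -6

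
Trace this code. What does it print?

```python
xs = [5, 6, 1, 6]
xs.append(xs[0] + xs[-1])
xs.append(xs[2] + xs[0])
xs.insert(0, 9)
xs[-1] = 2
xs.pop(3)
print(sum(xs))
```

39

append xs[0]+xs[-1] = 5+6 = 11 → [5, 6, 1, 6, 11]
append xs[2]+xs[0] = 1+5 = 6 → [5, 6, 1, 6, 11, 6]
insert 9 at 0 → [9, 5, 6, 1, 6, 11, 6]
xs[-1] = 2 → [9, 5, 6, 1, 6, 11, 2]
pop(3) removes 1 → [9, 5, 6, 6, 11, 2]
sum = 39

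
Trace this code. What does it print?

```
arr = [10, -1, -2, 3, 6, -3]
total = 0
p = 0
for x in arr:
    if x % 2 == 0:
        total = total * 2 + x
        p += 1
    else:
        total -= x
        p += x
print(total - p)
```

x=10: even, total = 0*2+10 = 10; p=1
x=-1: not even, total = 10-(-1) = 11; p=0
x=-2: even, total = 11*2+(-2) = 20; p=1
x=3: not even, total = 20-3 = 17; p=4
x=6: even, total = 17*2+6 = 40; p=5
x=-3: not even, total = 40-(-3) = 43; p=2
total-p = 43-2 = 41

41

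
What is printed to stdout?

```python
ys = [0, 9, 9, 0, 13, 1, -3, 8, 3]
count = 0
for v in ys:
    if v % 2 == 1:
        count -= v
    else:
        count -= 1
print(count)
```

-35

v=0: not odd, count = 0-1 = -1
v=9: odd, count = (-1)-9 = -10
v=9: odd, count = (-10)-9 = -19
v=0: not odd, count = (-19)-1 = -20
v=13: odd, count = (-20)-13 = -33
v=1: odd, count = (-33)-1 = -34
v=-3: odd, count = (-34)-(-3) = -31
v=8: not odd, count = (-31)-1 = -32
v=3: odd, count = (-32)-3 = -35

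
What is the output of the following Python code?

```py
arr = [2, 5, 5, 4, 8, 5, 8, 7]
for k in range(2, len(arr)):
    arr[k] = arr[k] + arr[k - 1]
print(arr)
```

k=2: arr[2] = 5+5 = 10 → [2, 5, 10, 4, 8, 5, 8, 7]
k=3: arr[3] = 4+10 = 14 → [2, 5, 10, 14, 8, 5, 8, 7]
k=4: arr[4] = 8+14 = 22 → [2, 5, 10, 14, 22, 5, 8, 7]
k=5: arr[5] = 5+22 = 27 → [2, 5, 10, 14, 22, 27, 8, 7]
k=6: arr[6] = 8+27 = 35 → [2, 5, 10, 14, 22, 27, 35, 7]
k=7: arr[7] = 7+35 = 42 → [2, 5, 10, 14, 22, 27, 35, 42]

[2, 5, 10, 14, 22, 27, 35, 42]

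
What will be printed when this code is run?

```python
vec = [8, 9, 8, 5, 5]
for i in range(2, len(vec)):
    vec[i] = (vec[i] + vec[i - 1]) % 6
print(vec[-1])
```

i=2: vec[2] = (8+9)%6 = 5 → [8, 9, 5, 5, 5]
i=3: vec[3] = (5+5)%6 = 4 → [8, 9, 5, 4, 5]
i=4: vec[4] = (5+4)%6 = 3 → [8, 9, 5, 4, 3]

3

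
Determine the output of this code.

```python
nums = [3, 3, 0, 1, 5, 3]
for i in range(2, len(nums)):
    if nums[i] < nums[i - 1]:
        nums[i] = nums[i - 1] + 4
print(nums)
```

[3, 3, 7, 11, 15, 19]

i=2: 0<3, nums[2] = 3+4 = 7 → [3, 3, 7, 1, 5, 3]
i=3: 1<7, nums[3] = 7+4 = 11 → [3, 3, 7, 11, 5, 3]
i=4: 5<11, nums[4] = 11+4 = 15 → [3, 3, 7, 11, 15, 3]
i=5: 3<15, nums[5] = 15+4 = 19 → [3, 3, 7, 11, 15, 19]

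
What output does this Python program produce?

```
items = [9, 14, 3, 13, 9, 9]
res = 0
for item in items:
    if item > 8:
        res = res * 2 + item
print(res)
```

335

item=9: >8, res = 0*2+9 = 9
item=14: >8, res = 9*2+14 = 32
item=3: not >8
item=13: >8, res = 32*2+13 = 77
item=9: >8, res = 77*2+9 = 163
item=9: >8, res = 163*2+9 = 335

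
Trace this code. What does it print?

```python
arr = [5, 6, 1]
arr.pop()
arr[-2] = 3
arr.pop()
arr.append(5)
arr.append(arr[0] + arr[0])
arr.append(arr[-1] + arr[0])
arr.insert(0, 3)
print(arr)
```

pop() removes 1 → [5, 6]
arr[-2] = 3 → [3, 6]
pop() removes 6 → [3]
append 5 → [3, 5]
append arr[0]+arr[0] = 3+3 = 6 → [3, 5, 6]
append arr[-1]+arr[0] = 6+3 = 9 → [3, 5, 6, 9]
insert 3 at 0 → [3, 3, 5, 6, 9]

[3, 3, 5, 6, 9]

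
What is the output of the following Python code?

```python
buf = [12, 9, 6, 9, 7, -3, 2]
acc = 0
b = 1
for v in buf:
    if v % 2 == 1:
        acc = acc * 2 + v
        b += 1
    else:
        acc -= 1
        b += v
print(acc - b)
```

v=12: not odd, acc = 0-1 = -1; b=13
v=9: odd, acc = (-1)*2+9 = 7; b=14
v=6: not odd, acc = 7-1 = 6; b=20
v=9: odd, acc = 6*2+9 = 21; b=21
v=7: odd, acc = 21*2+7 = 49; b=22
v=-3: odd, acc = 49*2+(-3) = 95; b=23
v=2: not odd, acc = 95-1 = 94; b=25
acc-b = 94-25 = 69

69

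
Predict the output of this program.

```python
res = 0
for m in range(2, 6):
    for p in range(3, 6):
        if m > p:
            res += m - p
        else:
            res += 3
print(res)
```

m=2,p=3: not 2>3, res = 0+3 = 3
m=2,p=4: not 2>4, res = 3+3 = 6
m=2,p=5: not 2>5, res = 6+3 = 9
m=3,p=3: not 3>3, res = 9+3 = 12
m=3,p=4: not 3>4, res = 12+3 = 15
m=3,p=5: not 3>5, res = 15+3 = 18
m=4,p=3: 4>3, res = 18+1 = 19
m=4,p=4: not 4>4, res = 19+3 = 22
m=4,p=5: not 4>5, res = 22+3 = 25
m=5,p=3: 5>3, res = 25+2 = 27
m=5,p=4: 5>4, res = 27+1 = 28
m=5,p=5: not 5>5, res = 28+3 = 31

31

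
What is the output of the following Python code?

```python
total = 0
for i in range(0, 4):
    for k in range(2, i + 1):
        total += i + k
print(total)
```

i=2,k=2: total = 0+4 = 4
i=3,k=2: total = 4+5 = 9
i=3,k=3: total = 9+6 = 15

15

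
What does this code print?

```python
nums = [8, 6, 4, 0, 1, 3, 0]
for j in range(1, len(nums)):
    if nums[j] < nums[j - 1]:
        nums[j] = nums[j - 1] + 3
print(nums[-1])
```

j=1: 6<8, nums[1] = 8+3 = 11 → [8, 11, 4, 0, 1, 3, 0]
j=2: 4<11, nums[2] = 11+3 = 14 → [8, 11, 14, 0, 1, 3, 0]
j=3: 0<14, nums[3] = 14+3 = 17 → [8, 11, 14, 17, 1, 3, 0]
j=4: 1<17, nums[4] = 17+3 = 20 → [8, 11, 14, 17, 20, 3, 0]
j=5: 3<20, nums[5] = 20+3 = 23 → [8, 11, 14, 17, 20, 23, 0]
j=6: 0<23, nums[6] = 23+3 = 26 → [8, 11, 14, 17, 20, 23, 26]

26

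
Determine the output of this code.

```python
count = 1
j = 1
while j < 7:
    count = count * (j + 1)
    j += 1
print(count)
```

5040

j=1: count = 1*2 = 2
j=2: count = 2*3 = 6
j=3: count = 6*4 = 24
j=4: count = 24*5 = 120
j=5: count = 120*6 = 720
j=6: count = 720*7 = 5040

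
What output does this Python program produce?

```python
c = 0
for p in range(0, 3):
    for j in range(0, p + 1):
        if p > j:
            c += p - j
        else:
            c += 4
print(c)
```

16

p=0,j=0: not 0>0, c = 0+4 = 4
p=1,j=0: 1>0, c = 4+1 = 5
p=1,j=1: not 1>1, c = 5+4 = 9
p=2,j=0: 2>0, c = 9+2 = 11
p=2,j=1: 2>1, c = 11+1 = 12
p=2,j=2: not 2>2, c = 12+4 = 16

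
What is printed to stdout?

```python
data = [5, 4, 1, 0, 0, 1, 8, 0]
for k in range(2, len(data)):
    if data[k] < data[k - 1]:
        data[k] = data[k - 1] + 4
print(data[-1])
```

k=2: 1<4, data[2] = 4+4 = 8 → [5, 4, 8, 0, 0, 1, 8, 0]
k=3: 0<8, data[3] = 8+4 = 12 → [5, 4, 8, 12, 0, 1, 8, 0]
k=4: 0<12, data[4] = 12+4 = 16 → [5, 4, 8, 12, 16, 1, 8, 0]
k=5: 1<16, data[5] = 16+4 = 20 → [5, 4, 8, 12, 16, 20, 8, 0]
k=6: 8<20, data[6] = 20+4 = 24 → [5, 4, 8, 12, 16, 20, 24, 0]
k=7: 0<24, data[7] = 24+4 = 28 → [5, 4, 8, 12, 16, 20, 24, 28]

28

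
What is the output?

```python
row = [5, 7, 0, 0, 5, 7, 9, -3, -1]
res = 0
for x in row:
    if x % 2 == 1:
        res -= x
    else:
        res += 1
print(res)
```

-27

x=5: odd, res = 0-5 = -5
x=7: odd, res = (-5)-7 = -12
x=0: not odd, res = (-12)+1 = -11
x=0: not odd, res = (-11)+1 = -10
x=5: odd, res = (-10)-5 = -15
x=7: odd, res = (-15)-7 = -22
x=9: odd, res = (-22)-9 = -31
x=-3: odd, res = (-31)-(-3) = -28
x=-1: odd, res = (-28)-(-1) = -27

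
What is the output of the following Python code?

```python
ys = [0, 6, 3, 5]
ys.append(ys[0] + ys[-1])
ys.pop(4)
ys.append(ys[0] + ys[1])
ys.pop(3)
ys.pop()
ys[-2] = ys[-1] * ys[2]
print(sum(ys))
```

12

append ys[0]+ys[-1] = 0+5 = 5 → [0, 6, 3, 5, 5]
pop(4) removes 5 → [0, 6, 3, 5]
append ys[0]+ys[1] = 0+6 = 6 → [0, 6, 3, 5, 6]
pop(3) removes 5 → [0, 6, 3, 6]
pop() removes 6 → [0, 6, 3]
ys[-2] = ys[-1]*ys[2] = 3*3 = 9 → [0, 9, 3]
sum = 12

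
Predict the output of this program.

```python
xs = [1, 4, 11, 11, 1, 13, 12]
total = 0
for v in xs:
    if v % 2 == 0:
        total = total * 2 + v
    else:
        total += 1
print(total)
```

32

v=1: not even, total = 0+1 = 1
v=4: even, total = 1*2+4 = 6
v=11: not even, total = 6+1 = 7
v=11: not even, total = 7+1 = 8
v=1: not even, total = 8+1 = 9
v=13: not even, total = 9+1 = 10
v=12: even, total = 10*2+12 = 32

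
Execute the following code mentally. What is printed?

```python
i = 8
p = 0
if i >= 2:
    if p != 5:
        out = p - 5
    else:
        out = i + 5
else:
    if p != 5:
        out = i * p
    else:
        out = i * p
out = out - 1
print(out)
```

i=8, p=0
i >= 2 is True; p != 5 is True
→ out = p - 5 = -5
out = (-5)-1 = -6

-6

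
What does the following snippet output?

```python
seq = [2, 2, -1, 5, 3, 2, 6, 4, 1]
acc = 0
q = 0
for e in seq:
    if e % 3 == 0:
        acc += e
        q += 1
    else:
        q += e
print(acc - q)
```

-8

e=2: not %3==0; q=2
e=2: not %3==0; q=4
e=-1: not %3==0; q=3
e=5: not %3==0; q=8
e=3: %3==0, acc = 0+3 = 3; q=9
e=2: not %3==0; q=11
e=6: %3==0, acc = 3+6 = 9; q=12
e=4: not %3==0; q=16
e=1: not %3==0; q=17
acc-q = 9-17 = -8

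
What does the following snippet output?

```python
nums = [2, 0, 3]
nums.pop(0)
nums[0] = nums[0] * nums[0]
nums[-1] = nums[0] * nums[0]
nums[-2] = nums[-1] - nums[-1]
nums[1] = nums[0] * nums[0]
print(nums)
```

pop(0) removes 2 → [0, 3]
nums[0] = nums[0]*nums[0] = 0*0 = 0 → [0, 3]
nums[-1] = nums[0]*nums[0] = 0*0 = 0 → [0, 0]
nums[-2] = nums[-1]-nums[-1] = 0-0 = 0 → [0, 0]
nums[1] = nums[0]*nums[0] = 0*0 = 0 → [0, 0]

[0, 0]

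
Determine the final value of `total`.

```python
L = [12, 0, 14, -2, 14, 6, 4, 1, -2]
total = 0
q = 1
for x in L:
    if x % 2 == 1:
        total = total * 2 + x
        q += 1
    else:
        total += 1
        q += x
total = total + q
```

64

x=12: not odd, total = 0+1 = 1; q=13
x=0: not odd, total = 1+1 = 2; q=13
x=14: not odd, total = 2+1 = 3; q=27
x=-2: not odd, total = 3+1 = 4; q=25
x=14: not odd, total = 4+1 = 5; q=39
x=6: not odd, total = 5+1 = 6; q=45
x=4: not odd, total = 6+1 = 7; q=49
x=1: odd, total = 7*2+1 = 15; q=50
x=-2: not odd, total = 15+1 = 16; q=48
total+q = 16+48 = 64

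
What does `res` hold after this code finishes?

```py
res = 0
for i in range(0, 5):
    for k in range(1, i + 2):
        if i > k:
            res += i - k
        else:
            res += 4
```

i=0,k=1: not 0>1, res = 0+4 = 4
i=1,k=1: not 1>1, res = 4+4 = 8
i=1,k=2: not 1>2, res = 8+4 = 12
i=2,k=1: 2>1, res = 12+1 = 13
i=2,k=2: not 2>2, res = 13+4 = 17
i=2,k=3: not 2>3, res = 17+4 = 21
i=3,k=1: 3>1, res = 21+2 = 23
i=3,k=2: 3>2, res = 23+1 = 24
i=3,k=3: not 3>3, res = 24+4 = 28
i=3,k=4: not 3>4, res = 28+4 = 32
i=4,k=1: 4>1, res = 32+3 = 35
i=4,k=2: 4>2, res = 35+2 = 37
i=4,k=3: 4>3, res = 37+1 = 38
i=4,k=4: not 4>4, res = 38+4 = 42
i=4,k=5: not 4>5, res = 42+4 = 46

46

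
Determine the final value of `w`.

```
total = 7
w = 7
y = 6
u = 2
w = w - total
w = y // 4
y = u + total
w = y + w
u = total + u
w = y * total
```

63

w = 7-7 = 0
w = 6//4 = 1
y = 2+7 = 9
w = 9+1 = 10
u = 7+2 = 9
w = 9*7 = 63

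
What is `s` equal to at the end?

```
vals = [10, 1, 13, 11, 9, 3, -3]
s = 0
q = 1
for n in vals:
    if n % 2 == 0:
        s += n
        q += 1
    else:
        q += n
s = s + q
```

46

n=10: even, s = 0+10 = 10; q=2
n=1: not even; q=3
n=13: not even; q=16
n=11: not even; q=27
n=9: not even; q=36
n=3: not even; q=39
n=-3: not even; q=36
s+q = 10+36 = 46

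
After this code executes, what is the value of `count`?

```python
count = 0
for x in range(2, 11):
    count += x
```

x=2: count = 0+2 = 2
x=3: count = 2+3 = 5
x=4: count = 5+4 = 9
x=5: count = 9+5 = 14
x=6: count = 14+6 = 20
x=7: count = 20+7 = 27
x=8: count = 27+8 = 35
x=9: count = 35+9 = 44
x=10: count = 44+10 = 54

54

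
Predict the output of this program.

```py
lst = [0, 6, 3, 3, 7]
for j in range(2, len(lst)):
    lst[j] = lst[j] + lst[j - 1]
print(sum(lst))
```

46

j=2: lst[2] = 3+6 = 9 → [0, 6, 9, 3, 7]
j=3: lst[3] = 3+9 = 12 → [0, 6, 9, 12, 7]
j=4: lst[4] = 7+12 = 19 → [0, 6, 9, 12, 19]
sum = 46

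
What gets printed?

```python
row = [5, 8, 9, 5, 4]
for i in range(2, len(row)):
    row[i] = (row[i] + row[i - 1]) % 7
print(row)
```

[5, 8, 3, 1, 5]

i=2: row[2] = (9+8)%7 = 3 → [5, 8, 3, 5, 4]
i=3: row[3] = (5+3)%7 = 1 → [5, 8, 3, 1, 4]
i=4: row[4] = (4+1)%7 = 5 → [5, 8, 3, 1, 5]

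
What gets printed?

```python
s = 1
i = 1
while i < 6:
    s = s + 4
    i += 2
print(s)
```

13

i=1: s = 1+4 = 5
i=3: s = 5+4 = 9
i=5: s = 9+4 = 13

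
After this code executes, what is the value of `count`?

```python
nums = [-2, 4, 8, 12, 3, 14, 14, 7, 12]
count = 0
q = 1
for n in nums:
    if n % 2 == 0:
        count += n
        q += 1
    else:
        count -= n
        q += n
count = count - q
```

n=-2: even, count = 0+(-2) = -2; q=2
n=4: even, count = (-2)+4 = 2; q=3
n=8: even, count = 2+8 = 10; q=4
n=12: even, count = 10+12 = 22; q=5
n=3: not even, count = 22-3 = 19; q=8
n=14: even, count = 19+14 = 33; q=9
n=14: even, count = 33+14 = 47; q=10
n=7: not even, count = 47-7 = 40; q=17
n=12: even, count = 40+12 = 52; q=18
count-q = 52-18 = 34

34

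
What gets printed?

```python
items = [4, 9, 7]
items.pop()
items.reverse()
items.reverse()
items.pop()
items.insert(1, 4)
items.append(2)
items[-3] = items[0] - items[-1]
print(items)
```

[2, 4, 2]

pop() removes 7 → [4, 9]
reverse → [9, 4]
reverse → [4, 9]
pop() removes 9 → [4]
insert 4 at 1 → [4, 4]
append 2 → [4, 4, 2]
items[-3] = items[0]-items[-1] = 4-2 = 2 → [2, 4, 2]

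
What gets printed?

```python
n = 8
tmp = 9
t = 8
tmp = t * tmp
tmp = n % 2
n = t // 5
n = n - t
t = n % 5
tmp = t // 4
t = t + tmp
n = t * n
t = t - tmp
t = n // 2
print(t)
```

tmp = 8*9 = 72
tmp = 8%2 = 0
n = 8//5 = 1
n = 1-8 = -7
t = (-7)%5 = 3
tmp = 3//4 = 0
t = 3+0 = 3
n = 3*(-7) = -21
t = 3-0 = 3
t = (-21)//2 = -11

-11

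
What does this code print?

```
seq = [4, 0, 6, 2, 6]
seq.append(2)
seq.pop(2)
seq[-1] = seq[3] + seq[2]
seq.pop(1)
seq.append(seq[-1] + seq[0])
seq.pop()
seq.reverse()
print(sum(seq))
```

append 2 → [4, 0, 6, 2, 6, 2]
pop(2) removes 6 → [4, 0, 2, 6, 2]
seq[-1] = seq[3]+seq[2] = 6+2 = 8 → [4, 0, 2, 6, 8]
pop(1) removes 0 → [4, 2, 6, 8]
append seq[-1]+seq[0] = 8+4 = 12 → [4, 2, 6, 8, 12]
pop() removes 12 → [4, 2, 6, 8]
reverse → [8, 6, 2, 4]
sum = 20

20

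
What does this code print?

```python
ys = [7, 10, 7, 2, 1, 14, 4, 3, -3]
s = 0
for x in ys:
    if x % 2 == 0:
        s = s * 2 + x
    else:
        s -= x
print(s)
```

-52

x=7: not even, s = 0-7 = -7
x=10: even, s = (-7)*2+10 = -4
x=7: not even, s = (-4)-7 = -11
x=2: even, s = (-11)*2+2 = -20
x=1: not even, s = (-20)-1 = -21
x=14: even, s = (-21)*2+14 = -28
x=4: even, s = (-28)*2+4 = -52
x=3: not even, s = (-52)-3 = -55
x=-3: not even, s = (-55)-(-3) = -52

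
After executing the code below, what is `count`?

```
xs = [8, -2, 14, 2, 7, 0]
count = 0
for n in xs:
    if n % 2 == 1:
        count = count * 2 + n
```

7

n=8: not odd
n=-2: not odd
n=14: not odd
n=2: not odd
n=7: odd, count = 0*2+7 = 7
n=0: not odd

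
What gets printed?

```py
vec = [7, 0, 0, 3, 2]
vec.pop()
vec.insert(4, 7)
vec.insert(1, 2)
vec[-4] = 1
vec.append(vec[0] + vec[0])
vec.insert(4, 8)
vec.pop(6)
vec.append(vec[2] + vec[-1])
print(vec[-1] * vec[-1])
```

225

pop() removes 2 → [7, 0, 0, 3]
insert 7 at 4 → [7, 0, 0, 3, 7]
insert 2 at 1 → [7, 2, 0, 0, 3, 7]
vec[-4] = 1 → [7, 2, 1, 0, 3, 7]
append vec[0]+vec[0] = 7+7 = 14 → [7, 2, 1, 0, 3, 7, 14]
insert 8 at 4 → [7, 2, 1, 0, 8, 3, 7, 14]
pop(6) removes 7 → [7, 2, 1, 0, 8, 3, 14]
append vec[2]+vec[-1] = 1+14 = 15 → [7, 2, 1, 0, 8, 3, 14, 15]
vec[-1]*vec[-1] = 15*15 = 225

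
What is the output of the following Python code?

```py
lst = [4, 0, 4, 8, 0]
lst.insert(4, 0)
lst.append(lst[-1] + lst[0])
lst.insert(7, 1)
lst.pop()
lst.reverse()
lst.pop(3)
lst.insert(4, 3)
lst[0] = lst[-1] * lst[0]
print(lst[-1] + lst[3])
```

8

insert 0 at 4 → [4, 0, 4, 8, 0, 0]
append lst[-1]+lst[0] = 0+4 = 4 → [4, 0, 4, 8, 0, 0, 4]
insert 1 at 7 → [4, 0, 4, 8, 0, 0, 4, 1]
pop() removes 1 → [4, 0, 4, 8, 0, 0, 4]
reverse → [4, 0, 0, 8, 4, 0, 4]
pop(3) removes 8 → [4, 0, 0, 4, 0, 4]
insert 3 at 4 → [4, 0, 0, 4, 3, 0, 4]
lst[0] = lst[-1]*lst[0] = 4*4 = 16 → [16, 0, 0, 4, 3, 0, 4]
lst[-1]+lst[3] = 4+4 = 8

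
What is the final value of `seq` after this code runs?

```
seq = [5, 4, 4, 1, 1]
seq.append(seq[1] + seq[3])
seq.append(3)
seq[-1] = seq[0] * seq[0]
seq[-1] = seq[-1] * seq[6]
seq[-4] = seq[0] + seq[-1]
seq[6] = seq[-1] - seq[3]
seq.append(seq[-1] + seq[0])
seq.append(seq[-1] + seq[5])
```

[5, 4, 4, 630, 1, 5, -5, 0, 5]

append seq[1]+seq[3] = 4+1 = 5 → [5, 4, 4, 1, 1, 5]
append 3 → [5, 4, 4, 1, 1, 5, 3]
seq[-1] = seq[0]*seq[0] = 5*5 = 25 → [5, 4, 4, 1, 1, 5, 25]
seq[-1] = seq[-1]*seq[6] = 25*25 = 625 → [5, 4, 4, 1, 1, 5, 625]
seq[-4] = seq[0]+seq[-1] = 5+625 = 630 → [5, 4, 4, 630, 1, 5, 625]
seq[6] = seq[-1]-seq[3] = 625-630 = -5 → [5, 4, 4, 630, 1, 5, -5]
append seq[-1]+seq[0] = (-5)+5 = 0 → [5, 4, 4, 630, 1, 5, -5, 0]
append seq[-1]+seq[5] = 0+5 = 5 → [5, 4, 4, 630, 1, 5, -5, 0, 5]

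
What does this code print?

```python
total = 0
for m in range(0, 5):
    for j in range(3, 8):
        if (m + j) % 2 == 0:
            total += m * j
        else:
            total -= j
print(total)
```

55

m=0,j=3: odd sum, total = 0-3 = -3
m=0,j=4: even sum, total = (-3)+0 = -3
m=0,j=5: odd sum, total = (-3)-5 = -8
m=0,j=6: even sum, total = (-8)+0 = -8
m=0,j=7: odd sum, total = (-8)-7 = -15
m=1,j=3: even sum, total = (-15)+3 = -12
m=1,j=4: odd sum, total = (-12)-4 = -16
m=1,j=5: even sum, total = (-16)+5 = -11
m=1,j=6: odd sum, total = (-11)-6 = -17
m=1,j=7: even sum, total = (-17)+7 = -10
m=2,j=3: odd sum, total = (-10)-3 = -13
m=2,j=4: even sum, total = (-13)+8 = -5
m=2,j=5: odd sum, total = (-5)-5 = -10
m=2,j=6: even sum, total = (-10)+12 = 2
m=2,j=7: odd sum, total = 2-7 = -5
m=3,j=3: even sum, total = (-5)+9 = 4
m=3,j=4: odd sum, total = 4-4 = 0
m=3,j=5: even sum, total = 0+15 = 15
m=3,j=6: odd sum, total = 15-6 = 9
m=3,j=7: even sum, total = 9+21 = 30
m=4,j=3: odd sum, total = 30-3 = 27
m=4,j=4: even sum, total = 27+16 = 43
m=4,j=5: odd sum, total = 43-5 = 38
m=4,j=6: even sum, total = 38+24 = 62
m=4,j=7: odd sum, total = 62-7 = 55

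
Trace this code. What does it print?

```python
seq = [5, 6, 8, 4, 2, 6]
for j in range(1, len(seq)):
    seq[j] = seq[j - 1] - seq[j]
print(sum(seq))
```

-54

j=1: seq[1] = 5-6 = -1 → [5, -1, 8, 4, 2, 6]
j=2: seq[2] = (-1)-8 = -9 → [5, -1, -9, 4, 2, 6]
j=3: seq[3] = (-9)-4 = -13 → [5, -1, -9, -13, 2, 6]
j=4: seq[4] = (-13)-2 = -15 → [5, -1, -9, -13, -15, 6]
j=5: seq[5] = (-15)-6 = -21 → [5, -1, -9, -13, -15, -21]
sum = -54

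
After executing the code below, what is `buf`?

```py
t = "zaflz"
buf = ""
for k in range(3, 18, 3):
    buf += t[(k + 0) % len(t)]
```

'lazfz'

k=3: add t[3]='l' → 'l'
k=6: add t[1]='a' → 'la'
k=9: add t[4]='z' → 'laz'
k=12: add t[2]='f' → 'lazf'
k=15: add t[0]='z' → 'lazfz'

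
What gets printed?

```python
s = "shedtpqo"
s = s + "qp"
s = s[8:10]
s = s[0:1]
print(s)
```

+ 'qp' → 'shedtpqoqp'
slice [8:10] → 'qp'
slice [0:1] → 'q'

q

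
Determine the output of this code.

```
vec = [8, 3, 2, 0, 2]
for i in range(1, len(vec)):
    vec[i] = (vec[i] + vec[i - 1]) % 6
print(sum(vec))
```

18

i=1: vec[1] = (3+8)%6 = 5 → [8, 5, 2, 0, 2]
i=2: vec[2] = (2+5)%6 = 1 → [8, 5, 1, 0, 2]
i=3: vec[3] = (0+1)%6 = 1 → [8, 5, 1, 1, 2]
i=4: vec[4] = (2+1)%6 = 3 → [8, 5, 1, 1, 3]
sum = 18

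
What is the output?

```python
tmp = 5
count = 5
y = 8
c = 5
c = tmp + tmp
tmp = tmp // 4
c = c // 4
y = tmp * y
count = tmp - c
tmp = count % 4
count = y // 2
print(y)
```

c = 5+5 = 10
tmp = 5//4 = 1
c = 10//4 = 2
y = 1*8 = 8
count = 1-2 = -1
tmp = (-1)%4 = 3
count = 8//2 = 4

8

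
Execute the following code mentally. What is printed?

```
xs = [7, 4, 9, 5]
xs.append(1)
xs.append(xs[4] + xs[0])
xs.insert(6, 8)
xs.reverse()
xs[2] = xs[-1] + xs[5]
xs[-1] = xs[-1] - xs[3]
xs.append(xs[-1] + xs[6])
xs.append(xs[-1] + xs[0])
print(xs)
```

append 1 → [7, 4, 9, 5, 1]
append xs[4]+xs[0] = 1+7 = 8 → [7, 4, 9, 5, 1, 8]
insert 8 at 6 → [7, 4, 9, 5, 1, 8, 8]
reverse → [8, 8, 1, 5, 9, 4, 7]
xs[2] = xs[-1]+xs[5] = 7+4 = 11 → [8, 8, 11, 5, 9, 4, 7]
xs[-1] = xs[-1]-xs[3] = 7-5 = 2 → [8, 8, 11, 5, 9, 4, 2]
append xs[-1]+xs[6] = 2+2 = 4 → [8, 8, 11, 5, 9, 4, 2, 4]
append xs[-1]+xs[0] = 4+8 = 12 → [8, 8, 11, 5, 9, 4, 2, 4, 12]

[8, 8, 11, 5, 9, 4, 2, 4, 12]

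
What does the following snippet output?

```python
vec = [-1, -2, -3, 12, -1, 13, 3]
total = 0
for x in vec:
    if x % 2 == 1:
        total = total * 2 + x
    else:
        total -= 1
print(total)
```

-39

x=-1: odd, total = 0*2+(-1) = -1
x=-2: not odd, total = (-1)-1 = -2
x=-3: odd, total = (-2)*2+(-3) = -7
x=12: not odd, total = (-7)-1 = -8
x=-1: odd, total = (-8)*2+(-1) = -17
x=13: odd, total = (-17)*2+13 = -21
x=3: odd, total = (-21)*2+3 = -39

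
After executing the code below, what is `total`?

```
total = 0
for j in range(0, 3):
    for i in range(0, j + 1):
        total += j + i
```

j=0,i=0: total = 0+0 = 0
j=1,i=0: total = 0+1 = 1
j=1,i=1: total = 1+2 = 3
j=2,i=0: total = 3+2 = 5
j=2,i=1: total = 5+3 = 8
j=2,i=2: total = 8+4 = 12

12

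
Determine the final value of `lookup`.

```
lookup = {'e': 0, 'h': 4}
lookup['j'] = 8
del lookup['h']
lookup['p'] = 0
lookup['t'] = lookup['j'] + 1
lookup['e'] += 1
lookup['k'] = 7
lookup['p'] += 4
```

{'e': 1, 'j': 8, 'p': 4, 't': 9, 'k': 7}

lookup['j'] = 8 → {'e': 0, 'h': 4, 'j': 8}
del 'h' → {'e': 0, 'j': 8}
lookup['p'] = 0 → {'e': 0, 'j': 8, 'p': 0}
lookup['t'] = lookup['j']+1 = 9 → {'e': 0, 'j': 8, 'p': 0, 't': 9}
lookup['e'] = 0+1 = 1 → {'e': 1, 'j': 8, 'p': 0, 't': 9}
lookup['k'] = 7 → {'e': 1, 'j': 8, 'p': 0, 't': 9, 'k': 7}
lookup['p'] = 0+4 = 4 → {'e': 1, 'j': 8, 'p': 4, 't': 9, 'k': 7}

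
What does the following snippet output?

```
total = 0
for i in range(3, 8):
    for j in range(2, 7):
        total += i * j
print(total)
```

i=3,j=2: total = 0+6 = 6
i=3,j=3: total = 6+9 = 15
i=3,j=4: total = 15+12 = 27
i=3,j=5: total = 27+15 = 42
i=3,j=6: total = 42+18 = 60
i=4,j=2: total = 60+8 = 68
i=4,j=3: total = 68+12 = 80
i=4,j=4: total = 80+16 = 96
i=4,j=5: total = 96+20 = 116
i=4,j=6: total = 116+24 = 140
i=5,j=2: total = 140+10 = 150
i=5,j=3: total = 150+15 = 165
i=5,j=4: total = 165+20 = 185
i=5,j=5: total = 185+25 = 210
i=5,j=6: total = 210+30 = 240
i=6,j=2: total = 240+12 = 252
i=6,j=3: total = 252+18 = 270
i=6,j=4: total = 270+24 = 294
i=6,j=5: total = 294+30 = 324
i=6,j=6: total = 324+36 = 360
i=7,j=2: total = 360+14 = 374
i=7,j=3: total = 374+21 = 395
i=7,j=4: total = 395+28 = 423
i=7,j=5: total = 423+35 = 458
i=7,j=6: total = 458+42 = 500

500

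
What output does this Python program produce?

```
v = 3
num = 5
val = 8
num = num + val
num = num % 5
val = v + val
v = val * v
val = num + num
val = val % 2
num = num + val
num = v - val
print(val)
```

num = 5+8 = 13
num = 13%5 = 3
val = 3+8 = 11
v = 11*3 = 33
val = 3+3 = 6
val = 6%2 = 0
num = 3+0 = 3
num = 33-0 = 33

0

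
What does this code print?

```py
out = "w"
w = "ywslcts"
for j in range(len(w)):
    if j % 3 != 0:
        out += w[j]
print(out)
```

j=0: skip
j=1: add 'w' → 'ww'
j=2: add 's' → 'wws'
j=3: skip
j=4: add 'c' → 'wwsc'
j=5: add 't' → 'wwsct'
j=6: skip

wwsct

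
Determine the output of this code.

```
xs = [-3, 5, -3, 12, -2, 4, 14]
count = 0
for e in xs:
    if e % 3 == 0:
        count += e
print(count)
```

e=-3: %3==0, count = 0+(-3) = -3
e=5: not %3==0
e=-3: %3==0, count = (-3)+(-3) = -6
e=12: %3==0, count = (-6)+12 = 6
e=-2: not %3==0
e=4: not %3==0
e=14: not %3==0

6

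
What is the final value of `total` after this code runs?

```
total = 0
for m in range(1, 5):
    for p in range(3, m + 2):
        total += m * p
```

75

m=2,p=3: total = 0+6 = 6
m=3,p=3: total = 6+9 = 15
m=3,p=4: total = 15+12 = 27
m=4,p=3: total = 27+12 = 39
m=4,p=4: total = 39+16 = 55
m=4,p=5: total = 55+20 = 75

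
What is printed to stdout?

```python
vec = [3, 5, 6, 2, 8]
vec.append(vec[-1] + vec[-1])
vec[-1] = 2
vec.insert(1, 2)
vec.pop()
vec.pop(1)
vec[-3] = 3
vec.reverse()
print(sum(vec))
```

21

append vec[-1]+vec[-1] = 8+8 = 16 → [3, 5, 6, 2, 8, 16]
vec[-1] = 2 → [3, 5, 6, 2, 8, 2]
insert 2 at 1 → [3, 2, 5, 6, 2, 8, 2]
pop() removes 2 → [3, 2, 5, 6, 2, 8]
pop(1) removes 2 → [3, 5, 6, 2, 8]
vec[-3] = 3 → [3, 5, 3, 2, 8]
reverse → [8, 2, 3, 5, 3]
sum = 21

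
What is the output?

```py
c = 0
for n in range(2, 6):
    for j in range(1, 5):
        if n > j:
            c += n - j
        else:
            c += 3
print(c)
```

n=2,j=1: 2>1, c = 0+1 = 1
n=2,j=2: not 2>2, c = 1+3 = 4
n=2,j=3: not 2>3, c = 4+3 = 7
n=2,j=4: not 2>4, c = 7+3 = 10
n=3,j=1: 3>1, c = 10+2 = 12
n=3,j=2: 3>2, c = 12+1 = 13
n=3,j=3: not 3>3, c = 13+3 = 16
n=3,j=4: not 3>4, c = 16+3 = 19
n=4,j=1: 4>1, c = 19+3 = 22
n=4,j=2: 4>2, c = 22+2 = 24
n=4,j=3: 4>3, c = 24+1 = 25
n=4,j=4: not 4>4, c = 25+3 = 28
n=5,j=1: 5>1, c = 28+4 = 32
n=5,j=2: 5>2, c = 32+3 = 35
n=5,j=3: 5>3, c = 35+2 = 37
n=5,j=4: 5>4, c = 37+1 = 38

38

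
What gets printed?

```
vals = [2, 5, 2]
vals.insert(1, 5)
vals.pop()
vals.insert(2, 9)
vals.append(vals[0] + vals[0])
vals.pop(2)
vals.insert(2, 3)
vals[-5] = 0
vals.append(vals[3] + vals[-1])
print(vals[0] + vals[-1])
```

insert 5 at 1 → [2, 5, 5, 2]
pop() removes 2 → [2, 5, 5]
insert 9 at 2 → [2, 5, 9, 5]
append vals[0]+vals[0] = 2+2 = 4 → [2, 5, 9, 5, 4]
pop(2) removes 9 → [2, 5, 5, 4]
insert 3 at 2 → [2, 5, 3, 5, 4]
vals[-5] = 0 → [0, 5, 3, 5, 4]
append vals[3]+vals[-1] = 5+4 = 9 → [0, 5, 3, 5, 4, 9]
vals[0]+vals[-1] = 0+9 = 9

9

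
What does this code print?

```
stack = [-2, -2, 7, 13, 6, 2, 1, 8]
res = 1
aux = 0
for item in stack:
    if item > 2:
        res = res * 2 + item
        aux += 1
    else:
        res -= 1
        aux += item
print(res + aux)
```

111

item=-2: not >2, res = 1-1 = 0; aux=-2
item=-2: not >2, res = 0-1 = -1; aux=-4
item=7: >2, res = (-1)*2+7 = 5; aux=-3
item=13: >2, res = 5*2+13 = 23; aux=-2
item=6: >2, res = 23*2+6 = 52; aux=-1
item=2: not >2, res = 52-1 = 51; aux=1
item=1: not >2, res = 51-1 = 50; aux=2
item=8: >2, res = 50*2+8 = 108; aux=3
res+aux = 108+3 = 111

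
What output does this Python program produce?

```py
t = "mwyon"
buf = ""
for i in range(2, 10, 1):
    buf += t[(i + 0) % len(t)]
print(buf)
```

yonmwyon

i=2: add t[2]='y' → 'y'
i=3: add t[3]='o' → 'yo'
i=4: add t[4]='n' → 'yon'
i=5: add t[0]='m' → 'yonm'
i=6: add t[1]='w' → 'yonmw'
i=7: add t[2]='y' → 'yonmwy'
i=8: add t[3]='o' → 'yonmwyo'
i=9: add t[4]='n' → 'yonmwyon'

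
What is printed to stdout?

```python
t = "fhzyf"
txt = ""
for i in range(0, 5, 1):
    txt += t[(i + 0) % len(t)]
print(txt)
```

i=0: add t[0]='f' → 'f'
i=1: add t[1]='h' → 'fh'
i=2: add t[2]='z' → 'fhz'
i=3: add t[3]='y' → 'fhzy'
i=4: add t[4]='f' → 'fhzyf'

fhzyf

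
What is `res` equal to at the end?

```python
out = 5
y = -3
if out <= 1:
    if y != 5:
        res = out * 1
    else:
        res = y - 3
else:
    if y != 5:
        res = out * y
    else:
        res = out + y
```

out=5, y=-3
out <= 1 is False; y != 5 is True
→ res = out * y = -15

-15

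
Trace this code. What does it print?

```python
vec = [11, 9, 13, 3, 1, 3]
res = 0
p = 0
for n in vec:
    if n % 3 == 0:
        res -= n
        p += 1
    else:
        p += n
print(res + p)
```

n=11: not %3==0; p=11
n=9: %3==0, res = 0-9 = -9; p=12
n=13: not %3==0; p=25
n=3: %3==0, res = (-9)-3 = -12; p=26
n=1: not %3==0; p=27
n=3: %3==0, res = (-12)-3 = -15; p=28
res+p = (-15)+28 = 13

13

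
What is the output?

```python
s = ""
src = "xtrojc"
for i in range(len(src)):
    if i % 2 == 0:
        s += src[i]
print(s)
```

i=0: add 'x' → 'x'
i=1: skip
i=2: add 'r' → 'xr'
i=3: skip
i=4: add 'j' → 'xrj'
i=5: skip

xrj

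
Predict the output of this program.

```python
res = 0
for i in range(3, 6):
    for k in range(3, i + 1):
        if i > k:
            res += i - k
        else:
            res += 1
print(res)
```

7

i=3,k=3: not 3>3, res = 0+1 = 1
i=4,k=3: 4>3, res = 1+1 = 2
i=4,k=4: not 4>4, res = 2+1 = 3
i=5,k=3: 5>3, res = 3+2 = 5
i=5,k=4: 5>4, res = 5+1 = 6
i=5,k=5: not 5>5, res = 6+1 = 7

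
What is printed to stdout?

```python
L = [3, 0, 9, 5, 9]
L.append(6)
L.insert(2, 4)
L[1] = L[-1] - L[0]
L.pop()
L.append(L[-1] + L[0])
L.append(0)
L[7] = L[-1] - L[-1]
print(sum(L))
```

append 6 → [3, 0, 9, 5, 9, 6]
insert 4 at 2 → [3, 0, 4, 9, 5, 9, 6]
L[1] = L[-1]-L[0] = 6-3 = 3 → [3, 3, 4, 9, 5, 9, 6]
pop() removes 6 → [3, 3, 4, 9, 5, 9]
append L[-1]+L[0] = 9+3 = 12 → [3, 3, 4, 9, 5, 9, 12]
append 0 → [3, 3, 4, 9, 5, 9, 12, 0]
L[7] = L[-1]-L[-1] = 0-0 = 0 → [3, 3, 4, 9, 5, 9, 12, 0]
sum = 45

45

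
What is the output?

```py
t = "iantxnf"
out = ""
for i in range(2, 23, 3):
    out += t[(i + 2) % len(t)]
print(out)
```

i=2: add t[4]='x' → 'x'
i=5: add t[0]='i' → 'xi'
i=8: add t[3]='t' → 'xit'
i=11: add t[6]='f' → 'xitf'
i=14: add t[2]='n' → 'xitfn'
i=17: add t[5]='n' → 'xitfnn'
i=20: add t[1]='a' → 'xitfnna'

xitfnna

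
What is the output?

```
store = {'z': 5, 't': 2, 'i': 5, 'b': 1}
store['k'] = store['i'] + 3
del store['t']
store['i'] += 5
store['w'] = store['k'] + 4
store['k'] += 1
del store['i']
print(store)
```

store['k'] = store['i']+3 = 8 → {'z': 5, 't': 2, 'i': 5, 'b': 1, 'k': 8}
del 't' → {'z': 5, 'i': 5, 'b': 1, 'k': 8}
store['i'] = 5+5 = 10 → {'z': 5, 'i': 10, 'b': 1, 'k': 8}
store['w'] = store['k']+4 = 12 → {'z': 5, 'i': 10, 'b': 1, 'k': 8, 'w': 12}
store['k'] = 8+1 = 9 → {'z': 5, 'i': 10, 'b': 1, 'k': 9, 'w': 12}
del 'i' → {'z': 5, 'b': 1, 'k': 9, 'w': 12}

{'z': 5, 'b': 1, 'k': 9, 'w': 12}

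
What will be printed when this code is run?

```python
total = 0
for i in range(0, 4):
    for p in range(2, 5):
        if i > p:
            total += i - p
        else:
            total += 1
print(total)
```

12

i=0,p=2: not 0>2, total = 0+1 = 1
i=0,p=3: not 0>3, total = 1+1 = 2
i=0,p=4: not 0>4, total = 2+1 = 3
i=1,p=2: not 1>2, total = 3+1 = 4
i=1,p=3: not 1>3, total = 4+1 = 5
i=1,p=4: not 1>4, total = 5+1 = 6
i=2,p=2: not 2>2, total = 6+1 = 7
i=2,p=3: not 2>3, total = 7+1 = 8
i=2,p=4: not 2>4, total = 8+1 = 9
i=3,p=2: 3>2, total = 9+1 = 10
i=3,p=3: not 3>3, total = 10+1 = 11
i=3,p=4: not 3>4, total = 11+1 = 12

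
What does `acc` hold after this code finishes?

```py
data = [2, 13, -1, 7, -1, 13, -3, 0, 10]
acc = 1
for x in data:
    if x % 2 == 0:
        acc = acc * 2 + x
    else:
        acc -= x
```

-86

x=2: even, acc = 1*2+2 = 4
x=13: not even, acc = 4-13 = -9
x=-1: not even, acc = (-9)-(-1) = -8
x=7: not even, acc = (-8)-7 = -15
x=-1: not even, acc = (-15)-(-1) = -14
x=13: not even, acc = (-14)-13 = -27
x=-3: not even, acc = (-27)-(-3) = -24
x=0: even, acc = (-24)*2+0 = -48
x=10: even, acc = (-48)*2+10 = -86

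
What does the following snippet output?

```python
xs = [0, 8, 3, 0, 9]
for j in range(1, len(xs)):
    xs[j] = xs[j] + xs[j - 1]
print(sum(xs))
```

50

j=1: xs[1] = 8+0 = 8 → [0, 8, 3, 0, 9]
j=2: xs[2] = 3+8 = 11 → [0, 8, 11, 0, 9]
j=3: xs[3] = 0+11 = 11 → [0, 8, 11, 11, 9]
j=4: xs[4] = 9+11 = 20 → [0, 8, 11, 11, 20]
sum = 50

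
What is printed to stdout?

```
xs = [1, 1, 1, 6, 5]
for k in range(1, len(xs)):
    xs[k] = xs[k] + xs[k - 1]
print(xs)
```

[1, 2, 3, 9, 14]

k=1: xs[1] = 1+1 = 2 → [1, 2, 1, 6, 5]
k=2: xs[2] = 1+2 = 3 → [1, 2, 3, 6, 5]
k=3: xs[3] = 6+3 = 9 → [1, 2, 3, 9, 5]
k=4: xs[4] = 5+9 = 14 → [1, 2, 3, 9, 14]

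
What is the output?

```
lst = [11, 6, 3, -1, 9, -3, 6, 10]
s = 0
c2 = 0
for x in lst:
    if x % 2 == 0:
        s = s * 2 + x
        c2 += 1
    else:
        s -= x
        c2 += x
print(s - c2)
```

-96

x=11: not even, s = 0-11 = -11; c2=11
x=6: even, s = (-11)*2+6 = -16; c2=12
x=3: not even, s = (-16)-3 = -19; c2=15
x=-1: not even, s = (-19)-(-1) = -18; c2=14
x=9: not even, s = (-18)-9 = -27; c2=23
x=-3: not even, s = (-27)-(-3) = -24; c2=20
x=6: even, s = (-24)*2+6 = -42; c2=21
x=10: even, s = (-42)*2+10 = -74; c2=22
s-c2 = (-74)-22 = -96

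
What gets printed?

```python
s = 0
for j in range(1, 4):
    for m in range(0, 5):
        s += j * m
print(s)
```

j=1,m=0: s = 0+0 = 0
j=1,m=1: s = 0+1 = 1
j=1,m=2: s = 1+2 = 3
j=1,m=3: s = 3+3 = 6
j=1,m=4: s = 6+4 = 10
j=2,m=0: s = 10+0 = 10
j=2,m=1: s = 10+2 = 12
j=2,m=2: s = 12+4 = 16
j=2,m=3: s = 16+6 = 22
j=2,m=4: s = 22+8 = 30
j=3,m=0: s = 30+0 = 30
j=3,m=1: s = 30+3 = 33
j=3,m=2: s = 33+6 = 39
j=3,m=3: s = 39+9 = 48
j=3,m=4: s = 48+12 = 60

60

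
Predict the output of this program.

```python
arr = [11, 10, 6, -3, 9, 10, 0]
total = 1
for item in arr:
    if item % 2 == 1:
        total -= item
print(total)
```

item=11: odd, total = 1-11 = -10
item=10: not odd
item=6: not odd
item=-3: odd, total = (-10)-(-3) = -7
item=9: odd, total = (-7)-9 = -16
item=10: not odd
item=0: not odd

-16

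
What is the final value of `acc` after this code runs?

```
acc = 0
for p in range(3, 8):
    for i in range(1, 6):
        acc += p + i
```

200

p=3,i=1: acc = 0+4 = 4
p=3,i=2: acc = 4+5 = 9
p=3,i=3: acc = 9+6 = 15
p=3,i=4: acc = 15+7 = 22
p=3,i=5: acc = 22+8 = 30
p=4,i=1: acc = 30+5 = 35
p=4,i=2: acc = 35+6 = 41
p=4,i=3: acc = 41+7 = 48
p=4,i=4: acc = 48+8 = 56
p=4,i=5: acc = 56+9 = 65
p=5,i=1: acc = 65+6 = 71
p=5,i=2: acc = 71+7 = 78
p=5,i=3: acc = 78+8 = 86
p=5,i=4: acc = 86+9 = 95
p=5,i=5: acc = 95+10 = 105
p=6,i=1: acc = 105+7 = 112
p=6,i=2: acc = 112+8 = 120
p=6,i=3: acc = 120+9 = 129
p=6,i=4: acc = 129+10 = 139
p=6,i=5: acc = 139+11 = 150
p=7,i=1: acc = 150+8 = 158
p=7,i=2: acc = 158+9 = 167
p=7,i=3: acc = 167+10 = 177
p=7,i=4: acc = 177+11 = 188
p=7,i=5: acc = 188+12 = 200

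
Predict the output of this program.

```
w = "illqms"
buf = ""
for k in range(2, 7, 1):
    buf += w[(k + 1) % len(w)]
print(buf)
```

k=2: add w[3]='q' → 'q'
k=3: add w[4]='m' → 'qm'
k=4: add w[5]='s' → 'qms'
k=5: add w[0]='i' → 'qmsi'
k=6: add w[1]='l' → 'qmsil'

qmsil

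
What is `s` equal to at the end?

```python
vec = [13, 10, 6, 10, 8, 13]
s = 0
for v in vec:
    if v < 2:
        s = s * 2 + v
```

v=13: not <2
v=10: not <2
v=6: not <2
v=10: not <2
v=8: not <2
v=13: not <2

0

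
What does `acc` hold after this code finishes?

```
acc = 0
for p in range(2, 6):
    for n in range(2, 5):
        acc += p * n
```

p=2,n=2: acc = 0+4 = 4
p=2,n=3: acc = 4+6 = 10
p=2,n=4: acc = 10+8 = 18
p=3,n=2: acc = 18+6 = 24
p=3,n=3: acc = 24+9 = 33
p=3,n=4: acc = 33+12 = 45
p=4,n=2: acc = 45+8 = 53
p=4,n=3: acc = 53+12 = 65
p=4,n=4: acc = 65+16 = 81
p=5,n=2: acc = 81+10 = 91
p=5,n=3: acc = 91+15 = 106
p=5,n=4: acc = 106+20 = 126

126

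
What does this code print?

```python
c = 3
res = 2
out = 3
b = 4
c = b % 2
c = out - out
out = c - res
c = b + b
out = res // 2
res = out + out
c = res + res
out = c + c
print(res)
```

c = 4%2 = 0
c = 3-3 = 0
out = 0-2 = -2
c = 4+4 = 8
out = 2//2 = 1
res = 1+1 = 2
c = 2+2 = 4
out = 4+4 = 8

2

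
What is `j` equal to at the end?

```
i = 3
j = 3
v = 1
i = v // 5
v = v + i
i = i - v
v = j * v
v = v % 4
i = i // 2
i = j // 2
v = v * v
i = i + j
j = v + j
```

12

i = 1//5 = 0
v = 1+0 = 1
i = 0-1 = -1
v = 3*1 = 3
v = 3%4 = 3
i = (-1)//2 = -1
i = 3//2 = 1
v = 3*3 = 9
i = 1+3 = 4
j = 9+3 = 12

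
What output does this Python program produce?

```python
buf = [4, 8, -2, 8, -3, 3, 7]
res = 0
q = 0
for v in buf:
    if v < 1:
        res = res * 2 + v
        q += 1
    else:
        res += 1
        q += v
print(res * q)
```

v=4: not <1, res = 0+1 = 1; q=4
v=8: not <1, res = 1+1 = 2; q=12
v=-2: <1, res = 2*2+(-2) = 2; q=13
v=8: not <1, res = 2+1 = 3; q=21
v=-3: <1, res = 3*2+(-3) = 3; q=22
v=3: not <1, res = 3+1 = 4; q=25
v=7: not <1, res = 4+1 = 5; q=32
res*q = 5*32 = 160

160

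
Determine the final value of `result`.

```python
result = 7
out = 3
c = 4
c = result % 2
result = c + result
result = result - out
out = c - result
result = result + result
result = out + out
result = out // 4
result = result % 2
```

c = 7%2 = 1
result = 1+7 = 8
result = 8-3 = 5
out = 1-5 = -4
result = 5+5 = 10
result = (-4)+(-4) = -8
result = (-4)//4 = -1
result = (-1)%2 = 1

1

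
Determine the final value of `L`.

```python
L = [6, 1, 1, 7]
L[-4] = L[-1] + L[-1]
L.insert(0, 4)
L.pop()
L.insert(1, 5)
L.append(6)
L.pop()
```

L[-4] = L[-1]+L[-1] = 7+7 = 14 → [14, 1, 1, 7]
insert 4 at 0 → [4, 14, 1, 1, 7]
pop() removes 7 → [4, 14, 1, 1]
insert 5 at 1 → [4, 5, 14, 1, 1]
append 6 → [4, 5, 14, 1, 1, 6]
pop() removes 6 → [4, 5, 14, 1, 1]

[4, 5, 14, 1, 1]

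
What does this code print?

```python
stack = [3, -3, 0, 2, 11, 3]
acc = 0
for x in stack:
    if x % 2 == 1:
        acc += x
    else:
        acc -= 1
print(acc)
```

12

x=3: odd, acc = 0+3 = 3
x=-3: odd, acc = 3+(-3) = 0
x=0: not odd, acc = 0-1 = -1
x=2: not odd, acc = (-1)-1 = -2
x=11: odd, acc = (-2)+11 = 9
x=3: odd, acc = 9+3 = 12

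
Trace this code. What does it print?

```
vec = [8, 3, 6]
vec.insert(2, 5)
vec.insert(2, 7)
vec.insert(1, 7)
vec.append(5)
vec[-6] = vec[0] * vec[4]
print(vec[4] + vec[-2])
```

insert 5 at 2 → [8, 3, 5, 6]
insert 7 at 2 → [8, 3, 7, 5, 6]
insert 7 at 1 → [8, 7, 3, 7, 5, 6]
append 5 → [8, 7, 3, 7, 5, 6, 5]
vec[-6] = vec[0]*vec[4] = 8*5 = 40 → [8, 40, 3, 7, 5, 6, 5]
vec[4]+vec[-2] = 5+6 = 11

11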